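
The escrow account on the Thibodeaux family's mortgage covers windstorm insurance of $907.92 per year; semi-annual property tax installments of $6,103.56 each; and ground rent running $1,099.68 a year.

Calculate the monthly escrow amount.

$1,184.56

Windstorm insurance: $907.92 per year
Property tax: $6,103.56 × 2 = $12,207.12 per year
Ground rent: $1,099.68 per year
Total annual escrow = $907.92 + $12,207.12 + $1,099.68 = $14,214.72
Monthly escrow = $14,214.72 ÷ 12 = $1,184.56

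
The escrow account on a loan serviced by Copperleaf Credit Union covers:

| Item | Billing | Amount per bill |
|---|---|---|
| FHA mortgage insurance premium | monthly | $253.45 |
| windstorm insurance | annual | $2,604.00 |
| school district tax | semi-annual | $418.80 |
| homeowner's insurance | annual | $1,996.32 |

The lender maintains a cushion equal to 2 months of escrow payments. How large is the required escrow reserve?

$1,413.22

FHA mortgage insurance premium: $253.45 × 12 = $3,041.40
Windstorm insurance: $2,604.00
School district tax: $418.80 × 2 = $837.60
Homeowner's insurance: $1,996.32
Total annual escrow = $3,041.40 + $2,604.00 + $837.60 + $1,996.32 = $8,479.32
Per month = $8,479.32 ÷ 12 = $706.61
Reserve = 2 × $706.61 = $1,413.22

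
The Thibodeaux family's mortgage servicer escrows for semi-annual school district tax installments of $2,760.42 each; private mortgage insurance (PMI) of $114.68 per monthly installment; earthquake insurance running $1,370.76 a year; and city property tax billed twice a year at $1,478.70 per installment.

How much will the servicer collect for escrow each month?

$935.43

School district tax = $2,760.42 × 2 = $5,520.84 annually
Private mortgage insurance (PMI) = $114.68 × 12 = $1,376.16 annually
Earthquake insurance = $1,370.76 annually
City property tax = $1,478.70 × 2 = $2,957.40 annually
Combined annual = $5,520.84 + $1,376.16 + $1,370.76 + $2,957.40 = $11,225.16
Monthly = $11,225.16 / 12 = $935.43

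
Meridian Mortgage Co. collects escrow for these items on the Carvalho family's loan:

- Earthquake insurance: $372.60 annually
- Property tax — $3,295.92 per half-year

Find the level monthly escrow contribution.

Earthquake insurance = $372.60 annually
Property tax = $3,295.92 × 2 = $6,591.84 annually
Annual escrow total = $372.60 + $6,591.84 = $6,964.44
Base monthly escrow = $6,964.44 / 12 = $580.37

$580.37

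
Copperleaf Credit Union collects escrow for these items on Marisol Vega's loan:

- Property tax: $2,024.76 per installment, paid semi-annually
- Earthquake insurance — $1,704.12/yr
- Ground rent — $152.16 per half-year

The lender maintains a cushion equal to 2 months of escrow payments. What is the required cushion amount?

Property tax = $2,024.76 × 2 = $4,049.52 per year
Earthquake insurance = $1,704.12 per year
Ground rent = $152.16 × 2 = $304.32 per year
Annual escrow total = $4,049.52 + $1,704.12 + $304.32 = $6,057.96
Monthly = $6,057.96 ÷ 12 = $504.83
Cushion = 2 × $504.83 = $1,009.66

$1,009.66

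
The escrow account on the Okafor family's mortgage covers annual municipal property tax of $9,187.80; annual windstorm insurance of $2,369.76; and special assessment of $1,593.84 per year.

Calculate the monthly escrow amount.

Municipal property tax: $9,187.80 per year
Windstorm insurance: $2,369.76 per year
Special assessment: $1,593.84 per year
Total annual escrow = $9,187.80 + $2,369.76 + $1,593.84 = $13,151.40
Per month = $13,151.40 ÷ 12 = $1,095.95

$1,095.95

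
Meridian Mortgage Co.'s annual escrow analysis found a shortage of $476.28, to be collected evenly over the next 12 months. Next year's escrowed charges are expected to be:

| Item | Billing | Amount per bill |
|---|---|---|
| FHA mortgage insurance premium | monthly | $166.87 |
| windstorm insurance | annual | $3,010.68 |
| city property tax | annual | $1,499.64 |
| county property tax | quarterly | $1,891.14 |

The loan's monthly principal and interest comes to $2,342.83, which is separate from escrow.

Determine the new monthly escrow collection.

FHA mortgage insurance premium: $166.87 × 12 = $2,002.44 per year
Windstorm insurance: $3,010.68 per year
City property tax: $1,499.64 per year
County property tax: $1,891.14 × 4 = $7,564.56 per year
Total per year = $14,077.32
Per month = $14,077.32 ÷ 12 = $1,173.11
Shortage spread = $476.28 ÷ 12 = $39.69/mo
Adjusted monthly = $1,173.11 + $39.69 = $1,212.80

$1,212.80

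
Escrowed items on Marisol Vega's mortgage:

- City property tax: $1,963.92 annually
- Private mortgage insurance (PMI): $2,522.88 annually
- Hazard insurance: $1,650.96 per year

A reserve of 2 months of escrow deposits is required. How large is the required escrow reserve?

$1,022.96

City property tax — $1,963.92 annually
Private mortgage insurance (PMI) — $2,522.88 annually
Hazard insurance — $1,650.96 annually
Total per year = $6,137.76
Per month = $6,137.76 / 12 = $511.48
Required cushion = 2 × $511.48 = $1,022.96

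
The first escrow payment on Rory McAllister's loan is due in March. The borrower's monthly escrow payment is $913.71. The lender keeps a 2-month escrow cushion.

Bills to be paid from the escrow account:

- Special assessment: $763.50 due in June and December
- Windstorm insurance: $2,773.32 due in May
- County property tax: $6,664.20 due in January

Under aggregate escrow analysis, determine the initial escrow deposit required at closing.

$2,741.13

Cushion = 2 × $913.71 = $1,827.42
Trial balance (start $0, +$913.71 each month, − disbursements):
  Mar: +$913.71 → $913.71
  Apr: +$913.71 → $1,827.42
  May: +$913.71 − $2,773.32 → -$32.19
  Jun: +$913.71 − $763.50 → $118.02
  Jul: +$913.71 → $1,031.73
  Aug: +$913.71 → $1,945.44
  Sep: +$913.71 → $2,859.15
  Oct: +$913.71 → $3,772.86
  Nov: +$913.71 → $4,686.57
  Dec: +$913.71 − $763.50 → $4,836.78
  Jan: +$913.71 − $6,664.20 → -$913.71
  Feb: +$913.71 → $0.00
Lowest trial balance = -$913.71 (Jan)
Initial deposit = cushion − low point = $1,827.42 − (-$913.71) = $2,741.13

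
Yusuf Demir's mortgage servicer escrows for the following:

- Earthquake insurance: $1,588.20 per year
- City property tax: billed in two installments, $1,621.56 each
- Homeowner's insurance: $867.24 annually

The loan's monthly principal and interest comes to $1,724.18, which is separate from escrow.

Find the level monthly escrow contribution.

Earthquake insurance — $1,588.20 annually
City property tax — $1,621.56 × 2 = $3,243.12 annually
Homeowner's insurance — $867.24 annually
Total per year = $5,698.56
Monthly escrow = $5,698.56 ÷ 12 = $474.88

$474.88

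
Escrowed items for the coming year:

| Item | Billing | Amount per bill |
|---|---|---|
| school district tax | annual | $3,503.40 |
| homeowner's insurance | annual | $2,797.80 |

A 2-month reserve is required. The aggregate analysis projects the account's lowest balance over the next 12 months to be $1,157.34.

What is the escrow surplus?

School district tax = $3,503.40 annually
Homeowner's insurance = $2,797.80 annually
Total per year = $6,301.20
Monthly escrow = $6,301.20 / 12 = $525.10
Cushion = 2 × $525.10 = $1,050.20
Surplus = $1,157.34 − $1,050.20 = $107.14

$107.14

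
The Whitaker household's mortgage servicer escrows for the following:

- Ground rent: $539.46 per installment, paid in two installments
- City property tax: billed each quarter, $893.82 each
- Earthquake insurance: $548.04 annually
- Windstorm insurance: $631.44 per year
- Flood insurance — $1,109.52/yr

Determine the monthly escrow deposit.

Ground rent: $539.46 × 2 = $1,078.92 annually
City property tax: $893.82 × 4 = $3,575.28 annually
Earthquake insurance: $548.04 annually
Windstorm insurance: $631.44 annually
Flood insurance: $1,109.52 annually
Yearly total = $1,078.92 + $3,575.28 + $548.04 + $631.44 + $1,109.52 = $6,943.20
Per month = $6,943.20 ÷ 12 = $578.60

$578.60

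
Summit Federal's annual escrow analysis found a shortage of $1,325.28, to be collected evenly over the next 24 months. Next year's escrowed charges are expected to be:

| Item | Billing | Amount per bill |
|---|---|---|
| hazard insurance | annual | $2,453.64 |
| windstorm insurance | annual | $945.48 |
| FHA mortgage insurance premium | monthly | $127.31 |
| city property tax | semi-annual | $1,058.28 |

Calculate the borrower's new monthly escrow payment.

$642.17

Hazard insurance — $2,453.64 per year
Windstorm insurance — $945.48 per year
FHA mortgage insurance premium — $127.31 × 12 = $1,527.72 per year
City property tax — $1,058.28 × 2 = $2,116.56 per year
Total annual escrow = $7,043.40
Per month = $7,043.40 / 12 = $586.95
Shortage spread = $1,325.28 ÷ 24 = $55.22/mo
Adjusted monthly = $586.95 + $55.22 = $642.17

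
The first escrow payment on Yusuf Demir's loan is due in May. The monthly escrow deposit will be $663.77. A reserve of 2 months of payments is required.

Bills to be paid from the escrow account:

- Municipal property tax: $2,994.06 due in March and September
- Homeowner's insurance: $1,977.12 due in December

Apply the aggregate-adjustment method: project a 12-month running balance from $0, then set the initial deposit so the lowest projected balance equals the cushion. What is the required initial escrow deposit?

Cushion = 2 × $663.77 = $1,327.54
Trial balance (start $0, +$663.77 each month, − disbursements):
  May: +$663.77 → $663.77
  Jun: +$663.77 → $1,327.54
  Jul: +$663.77 → $1,991.31
  Aug: +$663.77 → $2,655.08
  Sep: +$663.77 − $2,994.06 → $324.79
  Oct: +$663.77 → $988.56
  Nov: +$663.77 → $1,652.33
  Dec: +$663.77 − $1,977.12 → $338.98
  Jan: +$663.77 → $1,002.75
  Feb: +$663.77 → $1,666.52
  Mar: +$663.77 − $2,994.06 → -$663.77
  Apr: +$663.77 → $0.00
Lowest trial balance = -$663.77 (Mar)
Initial deposit = cushion − low point = $1,327.54 − (-$663.77) = $1,991.31

$1,991.31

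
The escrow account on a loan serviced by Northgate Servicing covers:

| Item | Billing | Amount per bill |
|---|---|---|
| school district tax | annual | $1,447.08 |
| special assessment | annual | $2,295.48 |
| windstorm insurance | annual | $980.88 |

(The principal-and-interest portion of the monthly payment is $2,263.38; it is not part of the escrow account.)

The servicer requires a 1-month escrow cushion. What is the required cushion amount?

School district tax — $1,447.08 annually
Special assessment — $2,295.48 annually
Windstorm insurance — $980.88 annually
Total per year = $1,447.08 + $2,295.48 + $980.88 = $4,723.44
Per month = $4,723.44 / 12 = $393.62
Required cushion = 1 × $393.62 = $393.62

$393.62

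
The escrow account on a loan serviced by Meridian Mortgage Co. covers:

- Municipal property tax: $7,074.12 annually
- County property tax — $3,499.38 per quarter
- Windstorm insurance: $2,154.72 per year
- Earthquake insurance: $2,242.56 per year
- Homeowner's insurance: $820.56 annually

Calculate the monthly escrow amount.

$2,190.79

Municipal property tax: $7,074.12 annually
County property tax: $3,499.38 × 4 = $13,997.52 annually
Windstorm insurance: $2,154.72 annually
Earthquake insurance: $2,242.56 annually
Homeowner's insurance: $820.56 annually
Combined annual = $7,074.12 + $13,997.52 + $2,154.72 + $2,242.56 + $820.56 = $26,289.48
Base monthly escrow = $26,289.48 ÷ 12 = $2,190.79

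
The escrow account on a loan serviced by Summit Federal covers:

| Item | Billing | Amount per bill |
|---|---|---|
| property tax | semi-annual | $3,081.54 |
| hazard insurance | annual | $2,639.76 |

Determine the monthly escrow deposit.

Property tax = $3,081.54 × 2 = $6,163.08
Hazard insurance = $2,639.76
Yearly total = $6,163.08 + $2,639.76 = $8,802.84
Per month = $8,802.84 ÷ 12 = $733.57

$733.57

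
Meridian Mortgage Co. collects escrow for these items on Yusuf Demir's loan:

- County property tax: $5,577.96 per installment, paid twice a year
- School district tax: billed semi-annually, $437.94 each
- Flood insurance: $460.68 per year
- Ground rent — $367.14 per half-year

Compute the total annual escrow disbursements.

County property tax = $5,577.96 × 2 = $11,155.92
School district tax = $437.94 × 2 = $875.88
Flood insurance = $460.68
Ground rent = $367.14 × 2 = $734.28
Combined annual = $11,155.92 + $875.88 + $460.68 + $734.28 = $13,226.76

$13,226.76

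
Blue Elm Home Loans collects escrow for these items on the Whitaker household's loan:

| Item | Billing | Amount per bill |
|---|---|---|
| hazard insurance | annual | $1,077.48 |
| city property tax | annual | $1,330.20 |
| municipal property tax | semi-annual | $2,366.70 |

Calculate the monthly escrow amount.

Hazard insurance — $1,077.48
City property tax — $1,330.20
Municipal property tax — $2,366.70 × 2 = $4,733.40
Total per year = $1,077.48 + $1,330.20 + $4,733.40 = $7,141.08
Monthly escrow = $7,141.08 ÷ 12 = $595.09

$595.09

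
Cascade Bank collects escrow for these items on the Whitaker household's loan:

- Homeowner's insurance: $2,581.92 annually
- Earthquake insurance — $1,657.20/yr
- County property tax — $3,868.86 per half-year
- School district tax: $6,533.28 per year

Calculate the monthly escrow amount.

Homeowner's insurance: $2,581.92/yr
Earthquake insurance: $1,657.20/yr
County property tax: $3,868.86 × 2 = $7,737.72/yr
School district tax: $6,533.28/yr
Total annual escrow = $2,581.92 + $1,657.20 + $7,737.72 + $6,533.28 = $18,510.12
Monthly escrow = $18,510.12 / 12 = $1,542.51

$1,542.51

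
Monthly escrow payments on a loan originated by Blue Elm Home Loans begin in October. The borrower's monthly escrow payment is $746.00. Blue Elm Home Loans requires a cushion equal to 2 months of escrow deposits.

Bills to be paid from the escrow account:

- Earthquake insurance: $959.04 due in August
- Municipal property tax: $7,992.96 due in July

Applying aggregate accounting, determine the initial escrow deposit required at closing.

Cushion = 2 × $746.00 = $1,492.00
Trial balance (start $0, +$746.00 each month, − disbursements):
  Oct: +$746.00 → $746.00
  Nov: +$746.00 → $1,492.00
  Dec: +$746.00 → $2,238.00
  Jan: +$746.00 → $2,984.00
  Feb: +$746.00 → $3,730.00
  Mar: +$746.00 → $4,476.00
  Apr: +$746.00 → $5,222.00
  May: +$746.00 → $5,968.00
  Jun: +$746.00 → $6,714.00
  Jul: +$746.00 − $7,992.96 → -$532.96
  Aug: +$746.00 − $959.04 → -$746.00
  Sep: +$746.00 → $0.00
Lowest trial balance = -$746.00 (Aug)
Initial deposit = cushion − low point = $1,492.00 − (-$746.00) = $2,238.00

$2,238.00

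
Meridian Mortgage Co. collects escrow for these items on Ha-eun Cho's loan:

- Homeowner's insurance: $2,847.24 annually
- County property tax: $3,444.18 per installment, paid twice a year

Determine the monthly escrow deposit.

$811.30

Homeowner's insurance: $2,847.24
County property tax: $3,444.18 × 2 = $6,888.36
Annual escrow total = $9,735.60
Base monthly escrow = $9,735.60 ÷ 12 = $811.30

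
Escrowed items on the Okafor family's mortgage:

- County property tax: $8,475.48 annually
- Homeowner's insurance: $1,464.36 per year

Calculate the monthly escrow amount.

County property tax: $8,475.48/yr
Homeowner's insurance: $1,464.36/yr
Total per year = $8,475.48 + $1,464.36 = $9,939.84
Monthly escrow = $9,939.84 ÷ 12 = $828.32

$828.32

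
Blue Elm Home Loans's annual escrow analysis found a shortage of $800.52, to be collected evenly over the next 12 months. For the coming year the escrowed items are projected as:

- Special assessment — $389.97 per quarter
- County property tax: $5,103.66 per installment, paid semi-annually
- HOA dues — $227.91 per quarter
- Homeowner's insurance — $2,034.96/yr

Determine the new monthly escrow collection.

$1,292.86

Special assessment = $389.97 × 4 = $1,559.88/yr
County property tax = $5,103.66 × 2 = $10,207.32/yr
HOA dues = $227.91 × 4 = $911.64/yr
Homeowner's insurance = $2,034.96/yr
Total annual escrow = $14,713.80
Monthly = $14,713.80 ÷ 12 = $1,226.15
Shortage per month = $800.52 / 12 = $66.71
New monthly escrow = $1,226.15 + $66.71 = $1,292.86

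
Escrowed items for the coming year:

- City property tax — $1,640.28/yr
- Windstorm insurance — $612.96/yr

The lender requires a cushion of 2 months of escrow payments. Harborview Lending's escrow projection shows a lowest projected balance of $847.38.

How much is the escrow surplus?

$471.84

City property tax: $1,640.28 annually
Windstorm insurance: $612.96 annually
Total annual escrow = $1,640.28 + $612.96 = $2,253.24
Per month = $2,253.24 ÷ 12 = $187.77
Cushion = 2 × $187.77 = $375.54
Excess over cushion: $847.38 − $375.54 = $471.84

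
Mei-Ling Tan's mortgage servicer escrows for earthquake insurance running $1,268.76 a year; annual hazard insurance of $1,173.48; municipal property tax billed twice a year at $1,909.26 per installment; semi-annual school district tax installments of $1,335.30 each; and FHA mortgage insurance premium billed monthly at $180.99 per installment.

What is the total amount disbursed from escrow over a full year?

$11,103.24

Earthquake insurance — $1,268.76
Hazard insurance — $1,173.48
Municipal property tax — $1,909.26 × 2 = $3,818.52
School district tax — $1,335.30 × 2 = $2,670.60
FHA mortgage insurance premium — $180.99 × 12 = $2,171.88
Combined annual = $11,103.24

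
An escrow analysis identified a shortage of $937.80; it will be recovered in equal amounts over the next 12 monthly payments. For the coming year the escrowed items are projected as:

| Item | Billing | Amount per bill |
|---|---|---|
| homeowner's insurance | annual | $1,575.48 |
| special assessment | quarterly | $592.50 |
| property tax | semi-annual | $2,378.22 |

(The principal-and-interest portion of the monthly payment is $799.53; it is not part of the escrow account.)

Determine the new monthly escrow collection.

$803.31

Homeowner's insurance — $1,575.48 annually
Special assessment — $592.50 × 4 = $2,370.00 annually
Property tax — $2,378.22 × 2 = $4,756.44 annually
Annual escrow total = $1,575.48 + $2,370.00 + $4,756.44 = $8,701.92
Monthly = $8,701.92 ÷ 12 = $725.16
Monthly shortage recovery: $937.80 ÷ 12 = $78.15
New monthly escrow = $725.16 + $78.15 = $803.31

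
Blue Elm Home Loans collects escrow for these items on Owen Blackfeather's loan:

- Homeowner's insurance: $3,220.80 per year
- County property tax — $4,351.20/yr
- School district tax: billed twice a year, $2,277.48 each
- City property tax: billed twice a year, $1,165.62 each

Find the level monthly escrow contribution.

Homeowner's insurance = $3,220.80 per year
County property tax = $4,351.20 per year
School district tax = $2,277.48 × 2 = $4,554.96 per year
City property tax = $1,165.62 × 2 = $2,331.24 per year
Annual escrow total = $14,458.20
Monthly escrow = $14,458.20 / 12 = $1,204.85

$1,204.85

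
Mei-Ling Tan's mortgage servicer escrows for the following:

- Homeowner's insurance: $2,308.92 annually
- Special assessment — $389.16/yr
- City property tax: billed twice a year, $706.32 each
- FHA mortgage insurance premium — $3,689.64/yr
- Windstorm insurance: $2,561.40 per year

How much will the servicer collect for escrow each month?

$863.48

Homeowner's insurance — $2,308.92
Special assessment — $389.16
City property tax — $706.32 × 2 = $1,412.64
FHA mortgage insurance premium — $3,689.64
Windstorm insurance — $2,561.40
Total annual escrow = $2,308.92 + $389.16 + $1,412.64 + $3,689.64 + $2,561.40 = $10,361.76
Per month = $10,361.76 ÷ 12 = $863.48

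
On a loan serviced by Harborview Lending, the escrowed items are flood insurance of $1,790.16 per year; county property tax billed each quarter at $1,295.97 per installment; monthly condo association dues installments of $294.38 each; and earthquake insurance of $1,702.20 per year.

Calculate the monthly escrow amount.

$1,017.40

Flood insurance = $1,790.16/yr
County property tax = $1,295.97 × 4 = $5,183.88/yr
Condo association dues = $294.38 × 12 = $3,532.56/yr
Earthquake insurance = $1,702.20/yr
Annual escrow total = $1,790.16 + $5,183.88 + $3,532.56 + $1,702.20 = $12,208.80
Per month = $12,208.80 ÷ 12 = $1,017.40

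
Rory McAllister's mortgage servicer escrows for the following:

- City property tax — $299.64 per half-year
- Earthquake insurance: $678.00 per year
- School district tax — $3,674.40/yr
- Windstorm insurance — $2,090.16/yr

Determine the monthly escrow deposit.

$586.82

City property tax: $299.64 × 2 = $599.28
Earthquake insurance: $678.00
School district tax: $3,674.40
Windstorm insurance: $2,090.16
Annual escrow total = $599.28 + $678.00 + $3,674.40 + $2,090.16 = $7,041.84
Monthly escrow = $7,041.84 / 12 = $586.82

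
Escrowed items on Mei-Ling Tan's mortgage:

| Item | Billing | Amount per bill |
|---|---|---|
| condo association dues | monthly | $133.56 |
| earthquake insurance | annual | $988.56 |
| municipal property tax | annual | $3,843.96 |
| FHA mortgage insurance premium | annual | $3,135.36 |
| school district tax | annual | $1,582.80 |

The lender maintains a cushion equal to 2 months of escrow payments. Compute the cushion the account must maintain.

$1,858.90

Condo association dues — $133.56 × 12 = $1,602.72
Earthquake insurance — $988.56
Municipal property tax — $3,843.96
FHA mortgage insurance premium — $3,135.36
School district tax — $1,582.80
Combined annual = $11,153.40
Monthly = $11,153.40 ÷ 12 = $929.45
Cushion = 2 × $929.45 = $1,858.90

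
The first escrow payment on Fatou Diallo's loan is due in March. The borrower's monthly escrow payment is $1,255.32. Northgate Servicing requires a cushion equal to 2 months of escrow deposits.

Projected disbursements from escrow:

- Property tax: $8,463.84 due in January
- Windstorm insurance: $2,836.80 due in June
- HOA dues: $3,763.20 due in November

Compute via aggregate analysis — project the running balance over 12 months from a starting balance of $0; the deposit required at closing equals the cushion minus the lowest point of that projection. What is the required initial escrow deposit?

Cushion = 2 × $1,255.32 = $2,510.64
Trial balance (start $0, +$1,255.32 each month, − disbursements):
  Mar: +$1,255.32 → $1,255.32
  Apr: +$1,255.32 → $2,510.64
  May: +$1,255.32 → $3,765.96
  Jun: +$1,255.32 − $2,836.80 → $2,184.48
  Jul: +$1,255.32 → $3,439.80
  Aug: +$1,255.32 → $4,695.12
  Sep: +$1,255.32 → $5,950.44
  Oct: +$1,255.32 → $7,205.76
  Nov: +$1,255.32 − $3,763.20 → $4,697.88
  Dec: +$1,255.32 → $5,953.20
  Jan: +$1,255.32 − $8,463.84 → -$1,255.32
  Feb: +$1,255.32 → $0.00
Lowest trial balance = -$1,255.32 (Jan)
Initial deposit = cushion − low point = $2,510.64 − (-$1,255.32) = $3,765.96

$3,765.96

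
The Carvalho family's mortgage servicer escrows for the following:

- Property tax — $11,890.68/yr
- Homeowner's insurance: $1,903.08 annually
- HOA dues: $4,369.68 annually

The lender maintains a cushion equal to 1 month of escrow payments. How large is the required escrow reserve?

$1,513.62

Property tax = $11,890.68/yr
Homeowner's insurance = $1,903.08/yr
HOA dues = $4,369.68/yr
Total annual escrow = $11,890.68 + $1,903.08 + $4,369.68 = $18,163.44
Monthly = $18,163.44 / 12 = $1,513.62
Reserve = 1 × $1,513.62 = $1,513.62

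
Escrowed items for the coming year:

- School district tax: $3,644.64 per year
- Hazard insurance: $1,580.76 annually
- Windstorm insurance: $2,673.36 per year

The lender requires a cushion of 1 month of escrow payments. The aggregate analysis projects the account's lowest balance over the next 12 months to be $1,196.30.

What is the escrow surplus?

$538.07

School district tax — $3,644.64 annually
Hazard insurance — $1,580.76 annually
Windstorm insurance — $2,673.36 annually
Yearly total = $3,644.64 + $1,580.76 + $2,673.36 = $7,898.76
Per month = $7,898.76 / 12 = $658.23
Cushion = 1 × $658.23 = $658.23
Surplus = $1,196.30 − $658.23 = $538.07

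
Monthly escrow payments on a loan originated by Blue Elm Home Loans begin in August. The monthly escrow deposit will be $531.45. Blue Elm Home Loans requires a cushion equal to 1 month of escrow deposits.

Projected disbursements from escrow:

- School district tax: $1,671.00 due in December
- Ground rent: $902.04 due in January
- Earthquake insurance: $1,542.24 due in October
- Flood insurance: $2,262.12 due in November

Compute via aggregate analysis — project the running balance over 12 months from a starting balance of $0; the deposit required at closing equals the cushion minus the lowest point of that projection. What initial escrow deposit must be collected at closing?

Cushion = 1 × $531.45 = $531.45
Trial balance (start $0, +$531.45 each month, − disbursements):
  Aug: +$531.45 → $531.45
  Sep: +$531.45 → $1,062.90
  Oct: +$531.45 − $1,542.24 → $52.11
  Nov: +$531.45 − $2,262.12 → -$1,678.56
  Dec: +$531.45 − $1,671.00 → -$2,818.11
  Jan: +$531.45 − $902.04 → -$3,188.70
  Feb: +$531.45 → -$2,657.25
  Mar: +$531.45 → -$2,125.80
  Apr: +$531.45 → -$1,594.35
  May: +$531.45 → -$1,062.90
  Jun: +$531.45 → -$531.45
  Jul: +$531.45 → $0.00
Lowest trial balance = -$3,188.70 (Jan)
Initial deposit = cushion − low point = $531.45 − (-$3,188.70) = $3,720.15

$3,720.15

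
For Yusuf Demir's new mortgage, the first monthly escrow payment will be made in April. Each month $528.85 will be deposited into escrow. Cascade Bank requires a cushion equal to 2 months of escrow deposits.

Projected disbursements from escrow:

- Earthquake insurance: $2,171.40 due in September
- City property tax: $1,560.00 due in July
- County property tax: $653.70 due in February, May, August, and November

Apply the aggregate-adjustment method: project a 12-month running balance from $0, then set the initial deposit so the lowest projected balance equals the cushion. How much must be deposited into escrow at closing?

Cushion = 2 × $528.85 = $1,057.70
Trial balance (start $0, +$528.85 each month, − disbursements):
  Apr: +$528.85 → $528.85
  May: +$528.85 − $653.70 → $404.00
  Jun: +$528.85 → $932.85
  Jul: +$528.85 − $1,560.00 → -$98.30
  Aug: +$528.85 − $653.70 → -$223.15
  Sep: +$528.85 − $2,171.40 → -$1,865.70
  Oct: +$528.85 → -$1,336.85
  Nov: +$528.85 − $653.70 → -$1,461.70
  Dec: +$528.85 → -$932.85
  Jan: +$528.85 → -$404.00
  Feb: +$528.85 − $653.70 → -$528.85
  Mar: +$528.85 → $0.00
Lowest trial balance = -$1,865.70 (Sep)
Initial deposit = cushion − low point = $1,057.70 − (-$1,865.70) = $2,923.40

$2,923.40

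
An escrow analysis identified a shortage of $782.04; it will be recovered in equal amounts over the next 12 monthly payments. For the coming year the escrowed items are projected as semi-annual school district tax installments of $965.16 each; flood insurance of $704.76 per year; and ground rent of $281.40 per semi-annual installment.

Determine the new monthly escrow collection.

School district tax: $965.16 × 2 = $1,930.32 annually
Flood insurance: $704.76 annually
Ground rent: $281.40 × 2 = $562.80 annually
Total per year = $1,930.32 + $704.76 + $562.80 = $3,197.88
Base monthly escrow = $3,197.88 ÷ 12 = $266.49
Shortage spread = $782.04 / 12 = $65.17/mo
Adjusted monthly = $266.49 + $65.17 = $331.66

$331.66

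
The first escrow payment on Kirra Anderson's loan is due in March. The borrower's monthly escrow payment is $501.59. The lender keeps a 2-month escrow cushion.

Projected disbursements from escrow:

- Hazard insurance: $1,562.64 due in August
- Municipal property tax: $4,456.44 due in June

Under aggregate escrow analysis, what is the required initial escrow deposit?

Cushion = 2 × $501.59 = $1,003.18
Trial balance (start $0, +$501.59 each month, − disbursements):
  Mar: +$501.59 → $501.59
  Apr: +$501.59 → $1,003.18
  May: +$501.59 → $1,504.77
  Jun: +$501.59 − $4,456.44 → -$2,450.08
  Jul: +$501.59 → -$1,948.49
  Aug: +$501.59 − $1,562.64 → -$3,009.54
  Sep: +$501.59 → -$2,507.95
  Oct: +$501.59 → -$2,006.36
  Nov: +$501.59 → -$1,504.77
  Dec: +$501.59 → -$1,003.18
  Jan: +$501.59 → -$501.59
  Feb: +$501.59 → $0.00
Lowest trial balance = -$3,009.54 (Aug)
Initial deposit = cushion − low point = $1,003.18 − (-$3,009.54) = $4,012.72

$4,012.72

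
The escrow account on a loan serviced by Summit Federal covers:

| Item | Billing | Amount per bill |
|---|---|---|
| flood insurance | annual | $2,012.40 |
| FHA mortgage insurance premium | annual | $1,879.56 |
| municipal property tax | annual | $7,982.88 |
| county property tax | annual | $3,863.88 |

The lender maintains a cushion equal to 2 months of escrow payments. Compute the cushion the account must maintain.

$2,623.12

Flood insurance: $2,012.40
FHA mortgage insurance premium: $1,879.56
Municipal property tax: $7,982.88
County property tax: $3,863.88
Total annual escrow = $2,012.40 + $1,879.56 + $7,982.88 + $3,863.88 = $15,738.72
Per month = $15,738.72 ÷ 12 = $1,311.56
Reserve = 2 × $1,311.56 = $2,623.12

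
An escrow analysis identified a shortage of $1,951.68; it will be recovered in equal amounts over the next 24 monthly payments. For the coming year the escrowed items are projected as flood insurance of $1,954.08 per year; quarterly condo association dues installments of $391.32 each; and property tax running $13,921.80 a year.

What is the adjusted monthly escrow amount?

$1,534.75

Flood insurance — $1,954.08 annually
Condo association dues — $391.32 × 4 = $1,565.28 annually
Property tax — $13,921.80 annually
Yearly total = $1,954.08 + $1,565.28 + $13,921.80 = $17,441.16
Base monthly escrow = $17,441.16 ÷ 12 = $1,453.43
Monthly shortage recovery: $1,951.68 ÷ 24 = $81.32
Adjusted monthly = $1,453.43 + $81.32 = $1,534.75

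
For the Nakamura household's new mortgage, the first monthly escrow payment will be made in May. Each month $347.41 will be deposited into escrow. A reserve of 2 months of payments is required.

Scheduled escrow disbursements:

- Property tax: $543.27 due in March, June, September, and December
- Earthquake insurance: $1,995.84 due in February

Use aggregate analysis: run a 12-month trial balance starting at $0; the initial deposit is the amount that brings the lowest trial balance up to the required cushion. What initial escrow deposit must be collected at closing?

$1,042.23

Cushion = 2 × $347.41 = $694.82
Trial balance (start $0, +$347.41 each month, − disbursements):
  May: +$347.41 → $347.41
  Jun: +$347.41 − $543.27 → $151.55
  Jul: +$347.41 → $498.96
  Aug: +$347.41 → $846.37
  Sep: +$347.41 − $543.27 → $650.51
  Oct: +$347.41 → $997.92
  Nov: +$347.41 → $1,345.33
  Dec: +$347.41 − $543.27 → $1,149.47
  Jan: +$347.41 → $1,496.88
  Feb: +$347.41 − $1,995.84 → -$151.55
  Mar: +$347.41 − $543.27 → -$347.41
  Apr: +$347.41 → $0.00
Lowest trial balance = -$347.41 (Mar)
Initial deposit = cushion − low point = $694.82 − (-$347.41) = $1,042.23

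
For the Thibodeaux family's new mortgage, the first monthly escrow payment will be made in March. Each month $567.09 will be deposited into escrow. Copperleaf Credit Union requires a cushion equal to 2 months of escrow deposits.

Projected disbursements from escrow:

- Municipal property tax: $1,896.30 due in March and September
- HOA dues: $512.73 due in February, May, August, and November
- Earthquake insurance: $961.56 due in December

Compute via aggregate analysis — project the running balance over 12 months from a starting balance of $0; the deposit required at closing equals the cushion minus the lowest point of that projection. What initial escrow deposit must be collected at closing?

Cushion = 2 × $567.09 = $1,134.18
Trial balance (start $0, +$567.09 each month, − disbursements):
  Mar: +$567.09 − $1,896.30 → -$1,329.21
  Apr: +$567.09 → -$762.12
  May: +$567.09 − $512.73 → -$707.76
  Jun: +$567.09 → -$140.67
  Jul: +$567.09 → $426.42
  Aug: +$567.09 − $512.73 → $480.78
  Sep: +$567.09 − $1,896.30 → -$848.43
  Oct: +$567.09 → -$281.34
  Nov: +$567.09 − $512.73 → -$226.98
  Dec: +$567.09 − $961.56 → -$621.45
  Jan: +$567.09 → -$54.36
  Feb: +$567.09 − $512.73 → $0.00
Lowest trial balance = -$1,329.21 (Mar)
Initial deposit = cushion − low point = $1,134.18 − (-$1,329.21) = $2,463.39

$2,463.39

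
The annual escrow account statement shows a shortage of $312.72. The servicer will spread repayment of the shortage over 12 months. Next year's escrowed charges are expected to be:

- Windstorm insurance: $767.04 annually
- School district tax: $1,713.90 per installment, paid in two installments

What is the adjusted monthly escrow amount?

$375.63

Windstorm insurance — $767.04
School district tax — $1,713.90 × 2 = $3,427.80
Annual escrow total = $4,194.84
Per month = $4,194.84 ÷ 12 = $349.57
Shortage spread = $312.72 ÷ 12 = $26.06/mo
New monthly escrow = $349.57 + $26.06 = $375.63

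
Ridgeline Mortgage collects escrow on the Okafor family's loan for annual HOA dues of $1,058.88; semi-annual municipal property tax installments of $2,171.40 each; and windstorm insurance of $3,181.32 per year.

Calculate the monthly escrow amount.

$715.25

HOA dues: $1,058.88 per year
Municipal property tax: $2,171.40 × 2 = $4,342.80 per year
Windstorm insurance: $3,181.32 per year
Yearly total = $1,058.88 + $4,342.80 + $3,181.32 = $8,583.00
Base monthly escrow = $8,583.00 / 12 = $715.25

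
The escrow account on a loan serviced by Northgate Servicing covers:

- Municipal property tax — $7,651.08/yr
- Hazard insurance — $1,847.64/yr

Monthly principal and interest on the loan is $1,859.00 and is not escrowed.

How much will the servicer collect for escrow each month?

Municipal property tax = $7,651.08 annually
Hazard insurance = $1,847.64 annually
Yearly total = $9,498.72
Monthly escrow = $9,498.72 / 12 = $791.56

$791.56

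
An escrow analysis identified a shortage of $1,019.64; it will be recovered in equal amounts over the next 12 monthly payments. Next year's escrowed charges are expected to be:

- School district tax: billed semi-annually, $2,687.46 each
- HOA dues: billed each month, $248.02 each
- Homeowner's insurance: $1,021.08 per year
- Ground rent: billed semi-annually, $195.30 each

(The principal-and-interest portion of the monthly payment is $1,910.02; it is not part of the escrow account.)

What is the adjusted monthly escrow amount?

$898.54

School district tax — $2,687.46 × 2 = $5,374.92 per year
HOA dues — $248.02 × 12 = $2,976.24 per year
Homeowner's insurance — $1,021.08 per year
Ground rent — $195.30 × 2 = $390.60 per year
Yearly total = $9,762.84
Monthly = $9,762.84 / 12 = $813.57
Shortage per month = $1,019.64 / 12 = $84.97
Adjusted monthly = $813.57 + $84.97 = $898.54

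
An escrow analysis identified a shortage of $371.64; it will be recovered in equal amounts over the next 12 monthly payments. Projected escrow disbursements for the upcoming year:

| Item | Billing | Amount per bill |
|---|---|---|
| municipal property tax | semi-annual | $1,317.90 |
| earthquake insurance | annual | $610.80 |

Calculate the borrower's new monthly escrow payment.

$301.52

Municipal property tax: $1,317.90 × 2 = $2,635.80 per year
Earthquake insurance: $610.80 per year
Total per year = $2,635.80 + $610.80 = $3,246.60
Monthly = $3,246.60 ÷ 12 = $270.55
Shortage per month = $371.64 / 12 = $30.97
Adjusted monthly = $270.55 + $30.97 = $301.52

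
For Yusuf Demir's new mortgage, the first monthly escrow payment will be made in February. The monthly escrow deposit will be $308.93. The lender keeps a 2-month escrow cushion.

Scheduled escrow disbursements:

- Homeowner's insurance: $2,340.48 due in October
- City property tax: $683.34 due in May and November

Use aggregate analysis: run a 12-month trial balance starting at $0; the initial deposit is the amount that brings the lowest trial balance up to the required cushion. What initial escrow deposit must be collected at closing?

$1,235.72

Cushion = 2 × $308.93 = $617.86
Trial balance (start $0, +$308.93 each month, − disbursements):
  Feb: +$308.93 → $308.93
  Mar: +$308.93 → $617.86
  Apr: +$308.93 → $926.79
  May: +$308.93 − $683.34 → $552.38
  Jun: +$308.93 → $861.31
  Jul: +$308.93 → $1,170.24
  Aug: +$308.93 → $1,479.17
  Sep: +$308.93 → $1,788.10
  Oct: +$308.93 − $2,340.48 → -$243.45
  Nov: +$308.93 − $683.34 → -$617.86
  Dec: +$308.93 → -$308.93
  Jan: +$308.93 → $0.00
Lowest trial balance = -$617.86 (Nov)
Initial deposit = cushion − low point = $617.86 − (-$617.86) = $1,235.72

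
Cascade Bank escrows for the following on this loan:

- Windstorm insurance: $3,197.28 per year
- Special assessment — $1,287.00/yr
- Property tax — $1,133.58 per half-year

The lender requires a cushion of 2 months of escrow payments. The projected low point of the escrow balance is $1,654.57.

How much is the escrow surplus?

Windstorm insurance: $3,197.28/yr
Special assessment: $1,287.00/yr
Property tax: $1,133.58 × 2 = $2,267.16/yr
Annual escrow total = $3,197.28 + $1,287.00 + $2,267.16 = $6,751.44
Monthly escrow = $6,751.44 ÷ 12 = $562.62
Required cushion = 2 × $562.62 = $1,125.24
Excess over cushion: $1,654.57 − $1,125.24 = $529.33

$529.33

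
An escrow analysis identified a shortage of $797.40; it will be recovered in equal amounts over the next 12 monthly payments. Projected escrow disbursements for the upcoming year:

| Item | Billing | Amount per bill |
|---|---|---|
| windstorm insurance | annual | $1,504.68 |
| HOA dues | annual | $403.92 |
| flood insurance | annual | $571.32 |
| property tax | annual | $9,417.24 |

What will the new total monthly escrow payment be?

$1,057.88

Windstorm insurance: $1,504.68 annually
HOA dues: $403.92 annually
Flood insurance: $571.32 annually
Property tax: $9,417.24 annually
Total annual escrow = $11,897.16
Base monthly escrow = $11,897.16 ÷ 12 = $991.43
Shortage per month = $797.40 ÷ 12 = $66.45
Adjusted monthly = $991.43 + $66.45 = $1,057.88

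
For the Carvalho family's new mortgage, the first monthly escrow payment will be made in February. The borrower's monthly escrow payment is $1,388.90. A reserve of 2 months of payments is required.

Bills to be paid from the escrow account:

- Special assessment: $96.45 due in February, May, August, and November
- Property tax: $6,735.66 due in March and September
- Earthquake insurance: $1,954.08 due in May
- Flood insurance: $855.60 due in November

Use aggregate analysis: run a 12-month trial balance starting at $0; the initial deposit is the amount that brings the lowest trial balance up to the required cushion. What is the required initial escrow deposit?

$7,381.35

Cushion = 2 × $1,388.90 = $2,777.80
Trial balance (start $0, +$1,388.90 each month, − disbursements):
  Feb: +$1,388.90 − $96.45 → $1,292.45
  Mar: +$1,388.90 − $6,735.66 → -$4,054.31
  Apr: +$1,388.90 → -$2,665.41
  May: +$1,388.90 − $2,050.53 → -$3,327.04
  Jun: +$1,388.90 → -$1,938.14
  Jul: +$1,388.90 → -$549.24
  Aug: +$1,388.90 − $96.45 → $743.21
  Sep: +$1,388.90 − $6,735.66 → -$4,603.55
  Oct: +$1,388.90 → -$3,214.65
  Nov: +$1,388.90 − $952.05 → -$2,777.80
  Dec: +$1,388.90 → -$1,388.90
  Jan: +$1,388.90 → $0.00
Lowest trial balance = -$4,603.55 (Sep)
Initial deposit = cushion − low point = $2,777.80 − (-$4,603.55) = $7,381.35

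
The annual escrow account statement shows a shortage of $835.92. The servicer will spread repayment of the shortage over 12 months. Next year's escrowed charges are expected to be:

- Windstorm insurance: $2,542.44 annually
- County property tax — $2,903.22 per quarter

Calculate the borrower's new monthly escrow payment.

$1,249.27

Windstorm insurance: $2,542.44
County property tax: $2,903.22 × 4 = $11,612.88
Total annual escrow = $14,155.32
Base monthly escrow = $14,155.32 ÷ 12 = $1,179.61
Shortage spread = $835.92 / 12 = $69.66/mo
New monthly escrow = $1,179.61 + $69.66 = $1,249.27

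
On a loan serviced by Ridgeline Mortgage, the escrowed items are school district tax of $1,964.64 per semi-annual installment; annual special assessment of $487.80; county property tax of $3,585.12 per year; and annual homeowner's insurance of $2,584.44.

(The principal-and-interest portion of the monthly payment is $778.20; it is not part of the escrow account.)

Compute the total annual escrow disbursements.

$10,586.64

School district tax = $1,964.64 × 2 = $3,929.28 per year
Special assessment = $487.80 per year
County property tax = $3,585.12 per year
Homeowner's insurance = $2,584.44 per year
Total per year = $10,586.64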